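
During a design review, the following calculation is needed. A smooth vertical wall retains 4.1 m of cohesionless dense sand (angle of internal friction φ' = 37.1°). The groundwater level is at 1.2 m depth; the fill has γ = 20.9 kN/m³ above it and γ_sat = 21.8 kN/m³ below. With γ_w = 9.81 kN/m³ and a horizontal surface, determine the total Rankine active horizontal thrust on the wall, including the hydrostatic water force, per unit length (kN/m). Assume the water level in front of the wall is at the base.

K_a = tan²(45° − φ/2) = 0.2475.
γ' = 21.8 − 9.81 = 11.99 kN/m³. Depth below WT = 2.9 m.
σ'_h at WT = K_a γ d_w = 6.207 kPa; at base = 6.207 + K_a γ' × 2.9 = 14.81 kPa.
P₁ (0–1.2 m) = ½×6.207×1.2 = 3.724. P₂ (1.2–4.1 m) = ½(6.207+14.81)×2.9 = 30.48.
P_w = ½ γ_w h₂² = 0.5×9.81×2.9² = 41.25. Total = 3.724+30.48+41.25 = 75.45 kN/m.

75.5 kN/m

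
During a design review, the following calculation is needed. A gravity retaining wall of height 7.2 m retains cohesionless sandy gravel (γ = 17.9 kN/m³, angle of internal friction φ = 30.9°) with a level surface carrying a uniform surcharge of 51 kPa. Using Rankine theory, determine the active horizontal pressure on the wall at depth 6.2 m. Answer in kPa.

K_a = (1 − sin φ)/(1 + sin φ) = 0.3214.
σ_v = γz + q = 17.9 × 6.2 + 51 = 162.0 kPa.
σ_h = K_a σ_v = 0.3214 × 162.0 = 52.06 kPa.

52.1 kPa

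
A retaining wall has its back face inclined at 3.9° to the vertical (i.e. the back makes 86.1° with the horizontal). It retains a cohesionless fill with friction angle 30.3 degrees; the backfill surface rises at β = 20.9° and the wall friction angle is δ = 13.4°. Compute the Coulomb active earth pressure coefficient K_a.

0.462

K_a = sin²(α+φ) / [sin²α · sin(α−δ) · (1 + √{sin(φ+δ)sin(φ−β) / (sin(α−δ)sin(α+β))})²].
With α = 86.1°, φ = 30.3°, δ = 13.4°, β = 20.9°: K_a = 0.4622.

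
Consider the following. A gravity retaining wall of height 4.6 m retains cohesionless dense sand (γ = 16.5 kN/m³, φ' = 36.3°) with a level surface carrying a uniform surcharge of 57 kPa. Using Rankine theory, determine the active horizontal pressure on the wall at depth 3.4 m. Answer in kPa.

29.0 kPa

K_a = (1 − sin φ)/(1 + sin φ) = 0.2563.
σ_v = γz + q = 16.5 × 3.4 + 57 = 113.1 kPa.
σ_h = K_a σ_v = 0.2563 × 113.1 = 28.98 kPa.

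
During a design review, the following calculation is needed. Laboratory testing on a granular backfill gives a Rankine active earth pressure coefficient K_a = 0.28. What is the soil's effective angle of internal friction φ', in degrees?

34.2°

K_a = tan²(45° − φ/2) ⇒ 45° − φ/2 = arctan(√0.28) = 27.89°.
φ = 2(45° − 27.89°) = 34.23°.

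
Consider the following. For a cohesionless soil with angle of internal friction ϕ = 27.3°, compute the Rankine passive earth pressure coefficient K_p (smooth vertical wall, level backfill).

2.69

K_p = (1 + sin φ)/(1 − sin φ) = tan²(45° + 27.3°/2) = 2.694.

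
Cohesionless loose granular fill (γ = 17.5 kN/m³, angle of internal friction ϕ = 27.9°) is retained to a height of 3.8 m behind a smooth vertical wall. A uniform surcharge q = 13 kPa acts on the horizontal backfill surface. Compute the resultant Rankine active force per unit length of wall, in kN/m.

63.7 kN/m

K_a = tan²(45° − φ/2) = 0.3625.
Soil triangle: ½ K_a γ H² = 0.5×0.3625×17.5×3.8² = 45.80 kN/m.
Surcharge rectangle: K_a q H = 0.3625×13×3.8 = 17.91 kN/m.
Total = 45.80 + 17.91 = 63.70 kN/m.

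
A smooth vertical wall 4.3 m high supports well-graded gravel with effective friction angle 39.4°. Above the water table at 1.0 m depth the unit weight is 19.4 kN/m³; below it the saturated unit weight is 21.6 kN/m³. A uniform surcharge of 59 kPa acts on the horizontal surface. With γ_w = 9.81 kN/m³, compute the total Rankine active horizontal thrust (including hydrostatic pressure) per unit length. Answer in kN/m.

K_a = tan²(45° − φ/2) = 0.2234.
γ' = 21.6 − 9.81 = 11.79 kN/m³. h₂ = H − d_w = 3.3 m.
σ'_h: at surface K_a·q = 13.18; at WT K_a(q+γd_w) = 17.52; at base K_a(q+γd_w+γ'h₂) = 26.21 kPa.
P₁ = ½(13.18+17.52)×1.0 = 15.35; P₂ = ½(17.52+26.21)×3.3 = 72.15; P_w = ½γ_w h₂² = 53.42.
Total = 15.35+72.15+53.42 = 140.9 kN/m.

141 kN/m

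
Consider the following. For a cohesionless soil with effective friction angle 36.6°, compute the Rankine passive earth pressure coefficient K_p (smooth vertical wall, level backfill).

K_p = (1 + sin φ)/(1 − sin φ) = tan²(45° + 36.6°/2) = 3.953.

3.95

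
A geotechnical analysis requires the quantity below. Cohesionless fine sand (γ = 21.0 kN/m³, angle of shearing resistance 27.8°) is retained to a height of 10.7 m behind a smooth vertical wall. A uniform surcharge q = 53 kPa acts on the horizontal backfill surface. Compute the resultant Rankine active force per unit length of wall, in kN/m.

644 kN/m

K_a = tan²(45° − φ/2) = 0.3639.
Soil triangle: ½ K_a γ H² = 0.5×0.3639×21.0×10.7² = 437.5 kN/m.
Surcharge rectangle: K_a q H = 0.3639×53×10.7 = 206.4 kN/m.
Total = 437.5 + 206.4 = 643.8 kN/m.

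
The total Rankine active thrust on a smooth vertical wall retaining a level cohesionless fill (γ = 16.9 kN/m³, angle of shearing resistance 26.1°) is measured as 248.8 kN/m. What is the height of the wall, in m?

K_a = 0.3889. P_a = ½ K_a γ H² ⇒ H = √(2P_a/(K_a γ)).
H = √(2×248.8/(0.3889×16.9)) = 8.701 m.

8.70 m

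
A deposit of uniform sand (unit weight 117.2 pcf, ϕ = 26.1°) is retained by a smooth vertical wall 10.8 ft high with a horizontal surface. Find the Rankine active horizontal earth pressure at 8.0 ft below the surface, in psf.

365 psf

K_a = (1 − sin φ)/(1 + sin φ) = 0.3889.
σ_h = K_a γ z = 0.3889 × 117.2 × 8.0 = 364.7 psf.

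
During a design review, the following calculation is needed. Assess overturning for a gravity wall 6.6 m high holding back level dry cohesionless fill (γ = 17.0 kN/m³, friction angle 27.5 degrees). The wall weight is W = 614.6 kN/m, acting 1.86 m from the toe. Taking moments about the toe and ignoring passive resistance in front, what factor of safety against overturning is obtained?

3.81

K_a = tan²(45° − 27.5°/2) = 0.3682.
P_a = ½K_aγH² = 0.5×0.3682×17.0×6.6² = 136.3 kN/m, acting at H/3 = 2.200 m above the base.
Overturning moment M_o = P_a × H/3 = 136.3 × 2.200 = 299.9.
Resisting moment M_r = W × 1.86 = 614.6 × 1.86 = 1143.
FS_overturning = M_r/M_o = 1143/299.9 = 3.811.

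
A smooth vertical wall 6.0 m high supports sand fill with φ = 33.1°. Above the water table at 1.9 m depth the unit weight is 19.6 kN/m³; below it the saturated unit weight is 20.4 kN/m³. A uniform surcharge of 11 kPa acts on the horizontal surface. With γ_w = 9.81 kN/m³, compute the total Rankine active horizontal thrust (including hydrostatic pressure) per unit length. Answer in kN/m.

183 kN/m

K_a = tan²(45° − φ/2) = 0.2936.
γ' = 20.4 − 9.81 = 10.59 kN/m³. h₂ = H − d_w = 4.1 m.
σ'_h: at surface K_a·q = 3.229; at WT K_a(q+γd_w) = 14.16; at base K_a(q+γd_w+γ'h₂) = 26.91 kPa.
P₁ = ½(3.229+14.16)×1.9 = 16.52; P₂ = ½(14.16+26.91)×4.1 = 84.20; P_w = ½γ_w h₂² = 82.45.
Total = 16.52+84.20+82.45 = 183.2 kN/m.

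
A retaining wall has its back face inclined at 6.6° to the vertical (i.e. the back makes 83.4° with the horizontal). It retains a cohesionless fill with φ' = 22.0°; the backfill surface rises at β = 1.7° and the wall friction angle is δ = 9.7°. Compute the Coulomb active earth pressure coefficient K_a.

K_a = sin²(α+φ) / [sin²α · sin(α−δ) · (1 + √{sin(φ+δ)sin(φ−β) / (sin(α−δ)sin(α+β))})²].
With α = 83.4°, φ = 22.0°, δ = 9.7°, β = 1.7°: K_a = 0.4755.

0.475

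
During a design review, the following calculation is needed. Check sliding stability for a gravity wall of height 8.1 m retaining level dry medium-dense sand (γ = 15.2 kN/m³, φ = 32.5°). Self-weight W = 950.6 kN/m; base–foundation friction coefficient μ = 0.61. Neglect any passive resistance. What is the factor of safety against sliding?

3.86

K_a = tan²(45° − 32.5°/2) = 0.3010.
P_a = ½K_aγH² = 0.5×0.3010×15.2×8.1² = 150.1 kN/m, acting at H/3 = 2.700 m above the base.
FS_sliding = μW / P_a = 0.61×950.6 / 150.1 = 3.864.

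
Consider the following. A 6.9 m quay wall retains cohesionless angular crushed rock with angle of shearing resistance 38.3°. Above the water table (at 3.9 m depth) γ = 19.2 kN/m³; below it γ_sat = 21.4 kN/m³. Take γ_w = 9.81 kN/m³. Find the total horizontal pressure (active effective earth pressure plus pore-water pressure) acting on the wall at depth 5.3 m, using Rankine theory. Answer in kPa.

35.1 kPa

K_a = (1 − sin φ)/(1 + sin φ) = 0.2347.
γ' = 21.4 − 9.81 = 11.59 kN/m³.
Effective vertical stress at 5.3 m: σ'_v = 19.2×3.9 + 11.59×1.40 = 91.11 kPa.
σ'_h = K_a σ'_v = 0.2347 × 91.11 = 21.39 kPa; u = γ_w × 1.40 = 13.73 kPa.
Total σ_h = 21.39 + 13.73 = 35.12 kPa.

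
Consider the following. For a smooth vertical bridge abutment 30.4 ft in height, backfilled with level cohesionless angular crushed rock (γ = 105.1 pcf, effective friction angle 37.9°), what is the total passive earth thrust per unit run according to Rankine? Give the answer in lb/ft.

203000 lb/ft

K_p = tan²(45° + φ/2) = 4.185.
P_p = ½ K_p γ H² = 0.5 × 4.185 × 105.1 × 30.4² = 203300 lb/ft.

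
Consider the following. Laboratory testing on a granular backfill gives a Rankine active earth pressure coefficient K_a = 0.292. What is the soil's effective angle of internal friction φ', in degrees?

33.2°

K_a = tan²(45° − φ/2) ⇒ 45° − φ/2 = arctan(√0.292) = 28.39°.
φ = 2(45° − 28.39°) = 33.23°.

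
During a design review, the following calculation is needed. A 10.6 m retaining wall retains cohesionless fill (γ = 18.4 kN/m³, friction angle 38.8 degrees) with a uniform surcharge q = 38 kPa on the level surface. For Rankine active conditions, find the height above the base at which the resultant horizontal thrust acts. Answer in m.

K_a = 0.2296.
Triangular part P₁ = ½K_aγH² = 237.3 at H/3 = 3.533 m; rectangular part P₂ = K_a q H = 92.47 at H/2 = 5.300 m.
ȳ = (P₁·3.533 + P₂·5.300)/(P₁+P₂) = 4.029 m.

4.03 m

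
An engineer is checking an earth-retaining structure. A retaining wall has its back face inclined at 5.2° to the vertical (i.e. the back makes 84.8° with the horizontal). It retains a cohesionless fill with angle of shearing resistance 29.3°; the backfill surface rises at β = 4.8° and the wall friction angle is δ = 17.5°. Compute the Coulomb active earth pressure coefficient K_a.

0.368

K_a = sin²(α+φ) / [sin²α · sin(α−δ) · (1 + √{sin(φ+δ)sin(φ−β) / (sin(α−δ)sin(α+β))})²].
With α = 84.8°, φ = 29.3°, δ = 17.5°, β = 4.8°: K_a = 0.3683.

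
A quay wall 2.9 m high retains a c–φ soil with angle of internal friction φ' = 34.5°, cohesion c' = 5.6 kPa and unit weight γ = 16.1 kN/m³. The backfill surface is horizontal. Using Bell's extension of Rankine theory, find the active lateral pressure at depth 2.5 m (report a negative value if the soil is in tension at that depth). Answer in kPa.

5.25 kPa

K_a = (1 − sin φ)/(1 + sin φ) = 0.2768.
σ_a = K_a γ z − 2c√K_a = 0.2768×16.1×2.5 − 2×5.6×0.5261 = 5.249 kPa.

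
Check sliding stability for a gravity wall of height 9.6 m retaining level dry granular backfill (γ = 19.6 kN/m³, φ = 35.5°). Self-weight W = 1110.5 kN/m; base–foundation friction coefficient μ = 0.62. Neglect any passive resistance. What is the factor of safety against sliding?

2.87

K_a = tan²(45° − 35.5°/2) = 0.2653.
P_a = ½K_aγH² = 0.5×0.2653×19.6×9.6² = 239.6 kN/m, acting at H/3 = 3.200 m above the base.
FS_sliding = μW / P_a = 0.62×1110.5 / 239.6 = 2.874.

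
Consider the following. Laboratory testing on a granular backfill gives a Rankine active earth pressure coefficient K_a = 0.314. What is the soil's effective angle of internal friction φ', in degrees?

K_a = tan²(45° − φ/2) ⇒ 45° − φ/2 = arctan(√0.314) = 29.26°.
φ = 2(45° − 29.26°) = 31.47°.

31.5°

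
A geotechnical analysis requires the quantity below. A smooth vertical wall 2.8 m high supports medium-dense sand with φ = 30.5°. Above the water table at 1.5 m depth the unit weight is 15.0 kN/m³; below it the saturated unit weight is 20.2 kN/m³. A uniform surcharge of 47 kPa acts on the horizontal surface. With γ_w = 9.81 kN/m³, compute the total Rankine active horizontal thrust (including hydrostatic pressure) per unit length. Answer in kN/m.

K_a = tan²(45° − φ/2) = 0.3267.
γ' = 20.2 − 9.81 = 10.39 kN/m³. h₂ = H − d_w = 1.3 m.
σ'_h: at surface K_a·q = 15.35; at WT K_a(q+γd_w) = 22.70; at base K_a(q+γd_w+γ'h₂) = 27.12 kPa.
P₁ = ½(15.35+22.70)×1.5 = 28.54; P₂ = ½(22.70+27.12)×1.3 = 32.38; P_w = ½γ_w h₂² = 8.289.
Total = 28.54+32.38+8.289 = 69.21 kN/m.

69.2 kN/m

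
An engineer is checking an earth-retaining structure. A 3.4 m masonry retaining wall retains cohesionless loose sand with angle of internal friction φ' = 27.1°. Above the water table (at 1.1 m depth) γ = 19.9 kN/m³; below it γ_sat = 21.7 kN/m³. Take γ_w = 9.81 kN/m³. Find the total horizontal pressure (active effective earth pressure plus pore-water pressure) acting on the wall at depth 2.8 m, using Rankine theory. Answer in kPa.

K_a = (1 − sin φ)/(1 + sin φ) = 0.3741.
γ' = 21.7 − 9.81 = 11.89 kN/m³.
Effective vertical stress at 2.8 m: σ'_v = 19.9×1.1 + 11.89×1.70 = 42.10 kPa.
σ'_h = K_a σ'_v = 0.3741 × 42.10 = 15.75 kPa; u = γ_w × 1.70 = 16.68 kPa.
Total σ_h = 15.75 + 16.68 = 32.43 kPa.

32.4 kPa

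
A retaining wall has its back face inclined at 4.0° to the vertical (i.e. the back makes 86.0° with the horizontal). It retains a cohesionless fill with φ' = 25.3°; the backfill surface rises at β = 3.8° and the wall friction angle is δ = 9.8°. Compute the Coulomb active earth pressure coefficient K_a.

0.418

K_a = sin²(α+φ) / [sin²α · sin(α−δ) · (1 + √{sin(φ+δ)sin(φ−β) / (sin(α−δ)sin(α+β))})²].
With α = 86.0°, φ = 25.3°, δ = 9.8°, β = 3.8°: K_a = 0.4180.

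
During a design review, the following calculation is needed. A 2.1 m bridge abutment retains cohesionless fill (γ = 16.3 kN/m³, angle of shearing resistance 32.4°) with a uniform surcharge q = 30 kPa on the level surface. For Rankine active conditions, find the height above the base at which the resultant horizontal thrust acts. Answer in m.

0.923 m

K_a = 0.3022.
Triangular part P₁ = ½K_aγH² = 10.86 at H/3 = 0.7000 m; rectangular part P₂ = K_a q H = 19.04 at H/2 = 1.050 m.
ȳ = (P₁·0.7000 + P₂·1.050)/(P₁+P₂) = 0.9229 m.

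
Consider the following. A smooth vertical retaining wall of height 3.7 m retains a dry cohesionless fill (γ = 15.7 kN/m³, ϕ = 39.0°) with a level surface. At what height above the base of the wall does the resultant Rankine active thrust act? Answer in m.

K_a = 0.2275.
The pressure distribution is triangular, so the resultant acts at H/3 above the base = 3.7/3 = 1.233 m.

1.23 m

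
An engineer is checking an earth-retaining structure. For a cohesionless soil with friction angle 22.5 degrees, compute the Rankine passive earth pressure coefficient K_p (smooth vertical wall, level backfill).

K_p = (1 + sin φ)/(1 − sin φ) = tan²(45° + 22.5°/2) = 2.240.

2.24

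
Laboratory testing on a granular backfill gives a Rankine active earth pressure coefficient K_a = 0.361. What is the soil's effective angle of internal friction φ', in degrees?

K_a = tan²(45° − φ/2) ⇒ 45° − φ/2 = arctan(√0.361) = 31.00°.
φ = 2(45° − 31.00°) = 28.00°.

28.0°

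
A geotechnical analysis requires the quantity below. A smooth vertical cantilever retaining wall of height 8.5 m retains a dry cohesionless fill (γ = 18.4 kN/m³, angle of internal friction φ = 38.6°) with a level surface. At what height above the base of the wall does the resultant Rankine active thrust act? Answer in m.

2.83 m

K_a = 0.2316.
The pressure distribution is triangular, so the resultant acts at H/3 above the base = 8.5/3 = 2.833 m.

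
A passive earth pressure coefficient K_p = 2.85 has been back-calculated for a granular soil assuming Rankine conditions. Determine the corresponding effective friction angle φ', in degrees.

28.7°

K_p = (1+sin φ)/(1−sin φ) ⇒ sin φ = (K_p − 1)/(K_p + 1) = 0.4805.
φ = arcsin(0.4805) = 28.72°.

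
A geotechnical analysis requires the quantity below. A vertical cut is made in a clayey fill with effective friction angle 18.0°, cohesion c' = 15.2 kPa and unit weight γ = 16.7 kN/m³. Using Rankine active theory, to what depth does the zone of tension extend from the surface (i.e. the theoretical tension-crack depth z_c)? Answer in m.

K_a = tan²(45° − 18.0°/2) = 0.5279; √K_a = 0.7265.
The active pressure is zero where K_a γ z = 2c√K_a, so z_c = 2c/(γ√K_a) = 2×15.2/(16.7×0.7265) = 2.506 m.

2.51 m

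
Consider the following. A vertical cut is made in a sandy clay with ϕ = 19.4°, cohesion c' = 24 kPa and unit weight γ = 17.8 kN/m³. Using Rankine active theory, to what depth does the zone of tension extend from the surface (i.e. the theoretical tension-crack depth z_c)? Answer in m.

3.81 m

K_a = tan²(45° − 19.4°/2) = 0.5013; √K_a = 0.7080.
The active pressure is zero where K_a γ z = 2c√K_a, so z_c = 2c/(γ√K_a) = 2×24/(17.8×0.7080) = 3.809 m.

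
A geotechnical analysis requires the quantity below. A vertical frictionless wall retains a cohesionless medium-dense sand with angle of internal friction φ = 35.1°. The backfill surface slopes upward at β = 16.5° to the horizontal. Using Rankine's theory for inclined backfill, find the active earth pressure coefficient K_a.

K_a = cos β · (cos β − √(cos²β − cos²φ)) / (cos β + √(cos²β − cos²φ)).
cos β = 0.9588, cos φ = 0.8181, √(cos²β − cos²φ) = 0.5000.
K_a = 0.9588 × (0.9588 − 0.5000)/(0.9588 + 0.5000) = 0.3016.

0.302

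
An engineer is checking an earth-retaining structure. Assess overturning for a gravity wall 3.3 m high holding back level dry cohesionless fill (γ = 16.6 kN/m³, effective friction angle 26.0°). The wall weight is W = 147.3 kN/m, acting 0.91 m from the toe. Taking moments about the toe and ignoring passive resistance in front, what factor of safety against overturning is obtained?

3.45

K_a = tan²(45° − 26.0°/2) = 0.3905.
P_a = ½K_aγH² = 0.5×0.3905×16.6×3.3² = 35.29 kN/m, acting at H/3 = 1.100 m above the base.
Overturning moment M_o = P_a × H/3 = 35.29 × 1.100 = 38.82.
Resisting moment M_r = W × 0.91 = 147.3 × 0.91 = 134.0.
FS_overturning = M_r/M_o = 134.0/38.82 = 3.453.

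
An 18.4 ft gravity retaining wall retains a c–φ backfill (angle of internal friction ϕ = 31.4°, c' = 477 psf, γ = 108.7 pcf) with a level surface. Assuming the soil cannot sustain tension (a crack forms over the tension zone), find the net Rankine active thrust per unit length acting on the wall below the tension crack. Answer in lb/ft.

130 lb/ft

K_a = 0.3149; √K_a = 0.5612.
Tension-crack depth z_c = 2c/(γ√K_a) = 2×477/(108.7×0.5612) = 15.64 ft.
σ_a at base = K_a γ H − 2c√K_a = 0.3149×108.7×18.4 − 2×477×0.5612 = 94.50 psf.
P_a = ½ × 94.50 × (H − z_c) = 0.5×94.50×2.761 = 130.4 lb/ft.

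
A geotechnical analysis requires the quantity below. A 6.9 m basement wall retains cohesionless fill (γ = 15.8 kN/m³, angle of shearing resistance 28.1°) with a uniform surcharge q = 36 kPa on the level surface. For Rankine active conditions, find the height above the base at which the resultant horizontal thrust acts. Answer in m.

2.76 m

K_a = 0.3596.
Triangular part P₁ = ½K_aγH² = 135.3 at H/3 = 2.300 m; rectangular part P₂ = K_a q H = 89.33 at H/2 = 3.450 m.
ȳ = (P₁·2.300 + P₂·3.450)/(P₁+P₂) = 2.757 m.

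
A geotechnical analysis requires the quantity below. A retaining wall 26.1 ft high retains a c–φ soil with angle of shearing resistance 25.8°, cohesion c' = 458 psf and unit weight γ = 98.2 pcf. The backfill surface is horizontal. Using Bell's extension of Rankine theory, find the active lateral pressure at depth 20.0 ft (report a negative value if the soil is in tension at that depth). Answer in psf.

198 psf

K_a = (1 − sin φ)/(1 + sin φ) = 0.3935.
σ_a = K_a γ z − 2c√K_a = 0.3935×98.2×20.0 − 2×458×0.6273 = 198.2 psf.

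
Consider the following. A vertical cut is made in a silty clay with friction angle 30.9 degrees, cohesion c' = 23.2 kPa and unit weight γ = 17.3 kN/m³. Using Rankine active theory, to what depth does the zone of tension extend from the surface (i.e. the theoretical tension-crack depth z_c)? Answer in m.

K_a = tan²(45° − 30.9°/2) = 0.3214; √K_a = 0.5669.
The active pressure is zero where K_a γ z = 2c√K_a, so z_c = 2c/(γ√K_a) = 2×23.2/(17.3×0.5669) = 4.731 m.

4.73 m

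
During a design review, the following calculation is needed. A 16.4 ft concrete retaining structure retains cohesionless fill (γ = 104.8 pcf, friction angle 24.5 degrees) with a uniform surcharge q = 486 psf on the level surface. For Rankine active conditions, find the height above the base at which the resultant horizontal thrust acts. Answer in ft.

6.45 ft

K_a = 0.4137.
Triangular part P₁ = ½K_aγH² = 5831 at H/3 = 5.467 ft; rectangular part P₂ = K_a q H = 3298 at H/2 = 8.200 ft.
ȳ = (P₁·5.467 + P₂·8.200)/(P₁+P₂) = 6.454 ft.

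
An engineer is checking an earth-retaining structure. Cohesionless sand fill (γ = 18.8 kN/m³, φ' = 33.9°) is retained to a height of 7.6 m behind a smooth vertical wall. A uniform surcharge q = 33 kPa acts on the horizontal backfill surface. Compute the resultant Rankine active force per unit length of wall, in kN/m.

225 kN/m

K_a = tan²(45° − φ/2) = 0.2839.
Soil triangle: ½ K_a γ H² = 0.5×0.2839×18.8×7.6² = 154.1 kN/m.
Surcharge rectangle: K_a q H = 0.2839×33×7.6 = 71.20 kN/m.
Total = 154.1 + 71.20 = 225.3 kN/m.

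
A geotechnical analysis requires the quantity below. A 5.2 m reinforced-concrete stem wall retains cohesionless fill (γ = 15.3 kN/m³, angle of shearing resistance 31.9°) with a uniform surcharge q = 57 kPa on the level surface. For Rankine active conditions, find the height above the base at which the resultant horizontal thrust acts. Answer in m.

2.24 m

K_a = 0.3085.
Triangular part P₁ = ½K_aγH² = 63.82 at H/3 = 1.733 m; rectangular part P₂ = K_a q H = 91.45 at H/2 = 2.600 m.
ȳ = (P₁·1.733 + P₂·2.600)/(P₁+P₂) = 2.244 m.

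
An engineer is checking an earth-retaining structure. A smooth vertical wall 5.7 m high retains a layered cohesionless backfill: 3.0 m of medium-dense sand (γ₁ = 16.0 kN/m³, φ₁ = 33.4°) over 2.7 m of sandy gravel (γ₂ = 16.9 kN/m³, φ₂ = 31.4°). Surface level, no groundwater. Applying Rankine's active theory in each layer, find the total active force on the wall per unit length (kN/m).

81.1 kN/m

K_a1 = tan²(45°−33.4°/2) = 0.2899; K_a2 = tan²(45°−31.4°/2) = 0.3149.
Layer 1: σ at base = K_a1 γ₁ h₁ = 13.92 kPa; P₁ = ½×13.92×3.0 = 20.87.
Layer 2: σ_v at top = γ₁h₁ = 48.00; σ_h top = K_a2×48.00 = 15.12; σ_h base = K_a2×(48.00+16.9×2.7) = 29.49.
P₂ = ½(15.12+29.49)×2.7 = 60.21. Total P_a = 20.87+60.21 = 81.09 kN/m.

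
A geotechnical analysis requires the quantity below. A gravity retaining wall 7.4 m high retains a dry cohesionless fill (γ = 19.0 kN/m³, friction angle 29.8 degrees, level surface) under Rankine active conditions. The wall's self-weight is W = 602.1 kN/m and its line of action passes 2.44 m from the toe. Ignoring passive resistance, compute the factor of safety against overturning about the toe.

K_a = tan²(45° − 29.8°/2) = 0.3360.
P_a = ½K_aγH² = 0.5×0.3360×19.0×7.4² = 174.8 kN/m, acting at H/3 = 2.467 m above the base.
Overturning moment M_o = P_a × H/3 = 174.8 × 2.467 = 431.2.
Resisting moment M_r = W × 2.44 = 602.1 × 2.44 = 1469.
FS_overturning = M_r/M_o = 1469/431.2 = 3.407.

3.41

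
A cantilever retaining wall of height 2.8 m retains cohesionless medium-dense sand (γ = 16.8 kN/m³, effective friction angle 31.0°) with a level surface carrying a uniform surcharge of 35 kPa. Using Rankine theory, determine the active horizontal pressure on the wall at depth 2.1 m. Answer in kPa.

22.5 kPa

K_a = (1 − sin φ)/(1 + sin φ) = 0.3201.
σ_v = γz + q = 16.8 × 2.1 + 35 = 70.28 kPa.
σ_h = K_a σ_v = 0.3201 × 70.28 = 22.50 kPa.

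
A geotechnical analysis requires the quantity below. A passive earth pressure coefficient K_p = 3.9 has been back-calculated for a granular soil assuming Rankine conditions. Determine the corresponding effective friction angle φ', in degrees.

K_p = (1+sin φ)/(1−sin φ) ⇒ sin φ = (K_p − 1)/(K_p + 1) = 0.5918.
φ = arcsin(0.5918) = 36.29°.

36.3°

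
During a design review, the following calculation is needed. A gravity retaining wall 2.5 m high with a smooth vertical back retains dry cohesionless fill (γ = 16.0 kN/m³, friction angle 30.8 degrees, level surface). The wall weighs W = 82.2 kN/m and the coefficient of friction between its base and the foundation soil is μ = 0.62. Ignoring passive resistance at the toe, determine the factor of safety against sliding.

3.16

K_a = tan²(45° − 30.8°/2) = 0.3227.
P_a = ½K_aγH² = 0.5×0.3227×16.0×2.5² = 16.14 kN/m, acting at H/3 = 0.8333 m above the base.
FS_sliding = μW / P_a = 0.62×82.2 / 16.14 = 3.158.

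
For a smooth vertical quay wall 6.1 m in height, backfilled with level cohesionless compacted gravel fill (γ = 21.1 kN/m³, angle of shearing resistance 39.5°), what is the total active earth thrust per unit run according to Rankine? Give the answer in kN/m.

87.3 kN/m

K_a = tan²(45° − φ/2) = 0.2224.
P_a = ½ K_a γ H² = 0.5 × 0.2224 × 21.1 × 6.1² = 87.32 kN/m.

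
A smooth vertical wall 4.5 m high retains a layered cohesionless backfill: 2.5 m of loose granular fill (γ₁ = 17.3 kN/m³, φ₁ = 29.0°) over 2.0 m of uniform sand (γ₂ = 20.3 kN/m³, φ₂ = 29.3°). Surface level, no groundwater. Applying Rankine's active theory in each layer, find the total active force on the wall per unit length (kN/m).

62.3 kN/m

K_a1 = tan²(45°−29.0°/2) = 0.3470; K_a2 = tan²(45°−29.3°/2) = 0.3428.
Layer 1: σ at base = K_a1 γ₁ h₁ = 15.01 kPa; P₁ = ½×15.01×2.5 = 18.76.
Layer 2: σ_v at top = γ₁h₁ = 43.25; σ_h top = K_a2×43.25 = 14.83; σ_h base = K_a2×(43.25+20.3×2.0) = 28.75.
P₂ = ½(14.83+28.75)×2.0 = 43.57. Total P_a = 18.76+43.57 = 62.33 kN/m.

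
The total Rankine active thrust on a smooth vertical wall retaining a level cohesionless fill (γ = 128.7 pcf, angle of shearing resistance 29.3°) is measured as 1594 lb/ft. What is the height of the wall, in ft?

8.50 ft

K_a = 0.3428. P_a = ½ K_a γ H² ⇒ H = √(2P_a/(K_a γ)).
H = √(2×1594/(0.3428×128.7)) = 8.500 ft.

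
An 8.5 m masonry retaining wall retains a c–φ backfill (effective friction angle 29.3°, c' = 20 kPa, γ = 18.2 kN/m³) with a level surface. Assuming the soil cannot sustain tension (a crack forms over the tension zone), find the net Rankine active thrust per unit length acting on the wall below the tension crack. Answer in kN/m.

70.3 kN/m

K_a = 0.3428; √K_a = 0.5855.
Tension-crack depth z_c = 2c/(γ√K_a) = 2×20/(18.2×0.5855) = 3.754 m.
σ_a at base = K_a γ H − 2c√K_a = 0.3428×18.2×8.5 − 2×20×0.5855 = 29.62 kPa.
P_a = ½ × 29.62 × (H − z_c) = 0.5×29.62×4.746 = 70.29 kN/m.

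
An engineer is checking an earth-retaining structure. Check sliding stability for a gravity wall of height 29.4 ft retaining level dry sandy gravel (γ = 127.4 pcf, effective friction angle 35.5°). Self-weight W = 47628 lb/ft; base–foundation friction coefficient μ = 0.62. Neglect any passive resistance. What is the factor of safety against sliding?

K_a = tan²(45° − 35.5°/2) = 0.2653.
P_a = ½K_aγH² = 0.5×0.2653×127.4×29.4² = 14610 lb/ft, acting at H/3 = 9.800 ft above the base.
FS_sliding = μW / P_a = 0.62×47628 / 14610 = 2.022.

2.02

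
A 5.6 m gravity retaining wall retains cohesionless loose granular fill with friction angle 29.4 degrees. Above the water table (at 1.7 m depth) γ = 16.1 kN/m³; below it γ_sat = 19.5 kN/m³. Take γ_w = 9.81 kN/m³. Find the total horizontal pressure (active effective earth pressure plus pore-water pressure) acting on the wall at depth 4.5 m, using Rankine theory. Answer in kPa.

46.1 kPa

K_a = (1 − sin φ)/(1 + sin φ) = 0.3415.
γ' = 19.5 − 9.81 = 9.690 kN/m³.
Effective vertical stress at 4.5 m: σ'_v = 16.1×1.7 + 9.690×2.80 = 54.50 kPa.
σ'_h = K_a σ'_v = 0.3415 × 54.50 = 18.61 kPa; u = γ_w × 2.80 = 27.47 kPa.
Total σ_h = 18.61 + 27.47 = 46.08 kPa.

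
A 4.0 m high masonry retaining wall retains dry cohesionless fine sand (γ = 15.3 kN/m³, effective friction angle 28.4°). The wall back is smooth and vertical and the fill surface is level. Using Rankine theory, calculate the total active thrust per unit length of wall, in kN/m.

43.5 kN/m

K_a = tan²(45° − φ/2) = 0.3554.
P_a = ½ K_a γ H² = 0.5 × 0.3554 × 15.3 × 4.0² = 43.50 kN/m.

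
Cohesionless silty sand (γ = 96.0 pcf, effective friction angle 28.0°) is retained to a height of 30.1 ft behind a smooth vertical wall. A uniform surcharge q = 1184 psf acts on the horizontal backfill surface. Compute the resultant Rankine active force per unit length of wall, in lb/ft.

28600 lb/ft

K_a = tan²(45° − φ/2) = 0.3610.
Soil triangle: ½ K_a γ H² = 0.5×0.3610×96.0×30.1² = 15700 lb/ft.
Surcharge rectangle: K_a q H = 0.3610×1184×30.1 = 12870 lb/ft.
Total = 15700 + 12870 = 28570 lb/ft.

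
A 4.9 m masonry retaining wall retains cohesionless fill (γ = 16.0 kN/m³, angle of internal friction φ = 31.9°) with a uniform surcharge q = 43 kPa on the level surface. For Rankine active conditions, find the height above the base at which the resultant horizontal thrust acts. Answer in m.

K_a = 0.3085.
Triangular part P₁ = ½K_aγH² = 59.26 at H/3 = 1.633 m; rectangular part P₂ = K_a q H = 65.01 at H/2 = 2.450 m.
ȳ = (P₁·1.633 + P₂·2.450)/(P₁+P₂) = 2.061 m.

2.06 m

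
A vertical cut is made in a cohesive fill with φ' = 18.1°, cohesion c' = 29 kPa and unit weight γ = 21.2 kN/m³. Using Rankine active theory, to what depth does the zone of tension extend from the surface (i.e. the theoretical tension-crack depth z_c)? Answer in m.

K_a = tan²(45° − 18.1°/2) = 0.5259; √K_a = 0.7252.
The active pressure is zero where K_a γ z = 2c√K_a, so z_c = 2c/(γ√K_a) = 2×29/(21.2×0.7252) = 3.772 m.

3.77 m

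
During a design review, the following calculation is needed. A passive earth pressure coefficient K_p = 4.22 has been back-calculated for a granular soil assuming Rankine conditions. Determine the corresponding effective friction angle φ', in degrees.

38.1°

K_p = (1+sin φ)/(1−sin φ) ⇒ sin φ = (K_p − 1)/(K_p + 1) = 0.6169.
φ = arcsin(0.6169) = 38.09°.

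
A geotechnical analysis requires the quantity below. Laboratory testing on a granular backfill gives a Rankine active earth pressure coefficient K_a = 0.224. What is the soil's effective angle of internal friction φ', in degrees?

39.3°

K_a = tan²(45° − φ/2) ⇒ 45° − φ/2 = arctan(√0.224) = 25.33°.
φ = 2(45° − 25.33°) = 39.34°.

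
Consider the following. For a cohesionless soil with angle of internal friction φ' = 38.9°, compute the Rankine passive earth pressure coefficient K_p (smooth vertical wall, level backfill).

4.38

K_p = (1 + sin φ)/(1 − sin φ) = tan²(45° + 38.9°/2) = 4.376.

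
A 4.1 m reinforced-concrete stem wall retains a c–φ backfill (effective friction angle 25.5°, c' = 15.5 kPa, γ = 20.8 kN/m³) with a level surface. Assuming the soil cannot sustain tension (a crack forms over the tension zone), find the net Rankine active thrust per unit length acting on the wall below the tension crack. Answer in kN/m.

K_a = 0.3981; √K_a = 0.6310.
Tension-crack depth z_c = 2c/(γ√K_a) = 2×15.5/(20.8×0.6310) = 2.362 m.
σ_a at base = K_a γ H − 2c√K_a = 0.3981×20.8×4.1 − 2×15.5×0.6310 = 14.39 kPa.
P_a = ½ × 14.39 × (H − z_c) = 0.5×14.39×1.738 = 12.50 kN/m.

12.5 kN/m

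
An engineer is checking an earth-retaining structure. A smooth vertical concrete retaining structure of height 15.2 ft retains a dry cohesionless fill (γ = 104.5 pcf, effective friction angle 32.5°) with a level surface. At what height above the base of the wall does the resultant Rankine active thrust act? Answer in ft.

5.07 ft

K_a = 0.3010.
The pressure distribution is triangular, so the resultant acts at H/3 above the base = 15.2/3 = 5.067 ft.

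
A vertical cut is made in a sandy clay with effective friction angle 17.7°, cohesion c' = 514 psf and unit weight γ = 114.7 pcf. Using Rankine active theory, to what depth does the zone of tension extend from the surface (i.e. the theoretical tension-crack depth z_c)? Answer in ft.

K_a = tan²(45° − 17.7°/2) = 0.5337; √K_a = 0.7306.
The active pressure is zero where K_a γ z = 2c√K_a, so z_c = 2c/(γ√K_a) = 2×514/(114.7×0.7306) = 12.27 ft.

12.3 ft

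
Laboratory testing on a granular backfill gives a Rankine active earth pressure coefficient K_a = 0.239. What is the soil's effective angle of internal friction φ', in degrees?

37.9°

K_a = tan²(45° − φ/2) ⇒ 45° − φ/2 = arctan(√0.239) = 26.05°.
φ = 2(45° − 26.05°) = 37.89°.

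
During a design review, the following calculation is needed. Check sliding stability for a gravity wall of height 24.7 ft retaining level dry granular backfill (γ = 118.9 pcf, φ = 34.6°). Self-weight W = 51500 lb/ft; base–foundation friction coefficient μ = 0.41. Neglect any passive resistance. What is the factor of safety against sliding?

K_a = tan²(45° − 34.6°/2) = 0.2756.
P_a = ½K_aγH² = 0.5×0.2756×118.9×24.7² = 9997 lb/ft, acting at H/3 = 8.233 ft above the base.
FS_sliding = μW / P_a = 0.41×51500 / 9997 = 2.112.

2.11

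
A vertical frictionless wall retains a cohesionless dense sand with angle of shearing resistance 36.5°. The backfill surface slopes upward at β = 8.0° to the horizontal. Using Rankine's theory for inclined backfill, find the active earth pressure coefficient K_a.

K_a = cos β · (cos β − √(cos²β − cos²φ)) / (cos β + √(cos²β − cos²φ)).
cos β = 0.9903, cos φ = 0.8039, √(cos²β − cos²φ) = 0.5783.
K_a = 0.9903 × (0.9903 − 0.5783)/(0.9903 + 0.5783) = 0.2601.

0.260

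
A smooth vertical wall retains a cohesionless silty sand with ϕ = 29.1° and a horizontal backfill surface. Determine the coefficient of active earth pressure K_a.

K_a = tan²(45° − φ/2) = tan²(30.45°) = 0.3456.

0.346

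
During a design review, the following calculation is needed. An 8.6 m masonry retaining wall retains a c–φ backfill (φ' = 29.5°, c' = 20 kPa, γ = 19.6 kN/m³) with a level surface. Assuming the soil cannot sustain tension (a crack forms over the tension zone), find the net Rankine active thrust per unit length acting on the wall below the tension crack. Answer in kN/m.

K_a = 0.3401; √K_a = 0.5832.
Tension-crack depth z_c = 2c/(γ√K_a) = 2×20/(19.6×0.5832) = 3.499 m.
σ_a at base = K_a γ H − 2c√K_a = 0.3401×19.6×8.6 − 2×20×0.5832 = 34.00 kPa.
P_a = ½ × 34.00 × (H − z_c) = 0.5×34.00×5.101 = 86.71 kN/m.

86.7 kN/m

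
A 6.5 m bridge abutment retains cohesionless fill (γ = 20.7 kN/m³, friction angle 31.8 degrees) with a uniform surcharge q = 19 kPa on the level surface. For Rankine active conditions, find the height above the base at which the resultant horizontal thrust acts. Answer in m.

K_a = 0.3098.
Triangular part P₁ = ½K_aγH² = 135.5 at H/3 = 2.167 m; rectangular part P₂ = K_a q H = 38.26 at H/2 = 3.250 m.
ȳ = (P₁·2.167 + P₂·3.250)/(P₁+P₂) = 2.405 m.

2.41 m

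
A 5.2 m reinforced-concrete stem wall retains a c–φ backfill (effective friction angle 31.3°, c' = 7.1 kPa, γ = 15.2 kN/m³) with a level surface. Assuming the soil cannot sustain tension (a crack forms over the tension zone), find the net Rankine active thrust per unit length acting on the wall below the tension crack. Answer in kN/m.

K_a = 0.3162; √K_a = 0.5623.
Tension-crack depth z_c = 2c/(γ√K_a) = 2×7.1/(15.2×0.5623) = 1.661 m.
σ_a at base = K_a γ H − 2c√K_a = 0.3162×15.2×5.2 − 2×7.1×0.5623 = 17.01 kPa.
P_a = ½ × 17.01 × (H − z_c) = 0.5×17.01×3.539 = 30.09 kN/m.

30.1 kN/m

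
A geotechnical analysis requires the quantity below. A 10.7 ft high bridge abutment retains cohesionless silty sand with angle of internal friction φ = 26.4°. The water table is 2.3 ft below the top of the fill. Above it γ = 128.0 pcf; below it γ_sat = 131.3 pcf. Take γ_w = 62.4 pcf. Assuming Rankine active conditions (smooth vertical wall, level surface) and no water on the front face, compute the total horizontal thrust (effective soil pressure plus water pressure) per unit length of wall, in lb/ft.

4220 lb/ft

K_a = tan²(45° − φ/2) = 0.3844.
γ' = 131.3 − 62.4 = 68.90 pcf. Depth below WT = 8.4 ft.
σ'_h at WT = K_a γ d_w = 113.2 psf; at base = 113.2 + K_a γ' × 8.4 = 335.7 psf.
P₁ (0–2.3 ft) = ½×113.2×2.3 = 130.2. P₂ (2.3–10.7 ft) = ½(113.2+335.7)×8.4 = 1885.
P_w = ½ γ_w h₂² = 0.5×62.4×8.4² = 2201. Total = 130.2+1885+2201 = 4217 lb/ft.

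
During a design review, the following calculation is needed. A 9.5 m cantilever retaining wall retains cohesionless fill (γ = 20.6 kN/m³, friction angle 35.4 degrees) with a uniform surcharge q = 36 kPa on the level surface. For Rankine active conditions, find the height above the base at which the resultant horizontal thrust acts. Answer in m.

K_a = 0.2664.
Triangular part P₁ = ½K_aγH² = 247.6 at H/3 = 3.167 m; rectangular part P₂ = K_a q H = 91.11 at H/2 = 4.750 m.
ȳ = (P₁·3.167 + P₂·4.750)/(P₁+P₂) = 3.593 m.

3.59 m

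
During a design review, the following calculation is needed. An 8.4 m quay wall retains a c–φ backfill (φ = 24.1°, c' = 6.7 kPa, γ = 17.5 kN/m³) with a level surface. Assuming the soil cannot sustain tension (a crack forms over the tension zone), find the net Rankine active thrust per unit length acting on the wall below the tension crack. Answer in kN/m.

192 kN/m

K_a = 0.4201; √K_a = 0.6482.
Tension-crack depth z_c = 2c/(γ√K_a) = 2×6.7/(17.5×0.6482) = 1.181 m.
σ_a at base = K_a γ H − 2c√K_a = 0.4201×17.5×8.4 − 2×6.7×0.6482 = 53.07 kPa.
P_a = ½ × 53.07 × (H − z_c) = 0.5×53.07×7.219 = 191.6 kN/m.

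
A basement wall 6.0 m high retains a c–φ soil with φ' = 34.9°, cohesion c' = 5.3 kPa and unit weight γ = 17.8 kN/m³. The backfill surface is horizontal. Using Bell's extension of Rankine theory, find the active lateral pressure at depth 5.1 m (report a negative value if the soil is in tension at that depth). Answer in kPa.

19.2 kPa

K_a = (1 − sin φ)/(1 + sin φ) = 0.2721.
σ_a = K_a γ z − 2c√K_a = 0.2721×17.8×5.1 − 2×5.3×0.5217 = 19.18 kPa.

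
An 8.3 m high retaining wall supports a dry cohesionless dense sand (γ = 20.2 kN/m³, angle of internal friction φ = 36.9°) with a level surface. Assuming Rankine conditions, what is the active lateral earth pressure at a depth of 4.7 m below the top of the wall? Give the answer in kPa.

23.7 kPa

K_a = (1 − sin φ)/(1 + sin φ) = 0.2497.
σ_h = K_a γ z = 0.2497 × 20.2 × 4.7 = 23.70 kPa.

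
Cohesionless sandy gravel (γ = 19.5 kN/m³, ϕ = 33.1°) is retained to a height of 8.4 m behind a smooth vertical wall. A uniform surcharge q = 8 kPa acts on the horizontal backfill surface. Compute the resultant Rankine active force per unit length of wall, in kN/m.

K_a = tan²(45° − φ/2) = 0.2936.
Soil triangle: ½ K_a γ H² = 0.5×0.2936×19.5×8.4² = 202.0 kN/m.
Surcharge rectangle: K_a q H = 0.2936×8×8.4 = 19.73 kN/m.
Total = 202.0 + 19.73 = 221.7 kN/m.

222 kN/m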